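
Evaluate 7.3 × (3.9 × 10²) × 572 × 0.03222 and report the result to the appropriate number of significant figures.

7.3 × (3.9 × 10²) × 572 × 0.03222 = 52469.75448
Multiplication/division keeps the fewest significant figures: 7.3 → 2 s.f., 3.9 × 10² → 2 s.f., 572 → 3 s.f., 0.03222 → 4 s.f.; limit is 2.
Rounded to 2 significant figures: 5.2 × 10⁴.

5.2 × 10⁴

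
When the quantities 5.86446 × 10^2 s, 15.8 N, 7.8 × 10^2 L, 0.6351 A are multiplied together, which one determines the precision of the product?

7.8 × 10^2 L

5.86446 × 10^2 s → 6 s.f.; 15.8 N → 3 s.f.; 7.8 × 10^2 L → 2 s.f.; 0.6351 A → 4 s.f.
The fewest is 2 significant figures, from 7.8 × 10^2 L.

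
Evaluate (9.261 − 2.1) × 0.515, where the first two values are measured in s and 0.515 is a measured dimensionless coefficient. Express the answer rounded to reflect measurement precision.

3.7 s

9.261 s − 2.1 s = 7.161 s; the difference is limited to 1 decimal place (2 s.f.).
Carrying full precision, 7.161 × 0.515 = 3.687915 s; 0.515 has 3 s.f., so the result keeps min(2, 3) = 2 s.f.
Rounded to 2 significant figures: 3.7 s.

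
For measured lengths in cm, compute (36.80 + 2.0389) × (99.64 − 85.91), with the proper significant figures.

36.80 + 2.0389 = 38.8389, limited to 2 d.p. → 4 s.f.; 99.64 − 85.91 = 13.73, limited to 2 d.p. → 4 s.f.
Carrying full precision, 38.8389 × 13.73 = 533.258097; keep min(4, 4) = 4 s.f.
Rounded to 4 significant figures: 533.3 cm².

533.3 cm²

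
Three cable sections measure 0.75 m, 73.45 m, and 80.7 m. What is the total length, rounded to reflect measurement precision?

0.75 m + 73.45 m + 80.7 m = 154.90 m.
Addition/subtraction keeps the fewest decimal places: 0.75 → 2 decimal places, 73.45 → 2 decimal places, 80.7 → 1 decimal place; limit is 1.
Rounded to 1 decimal place: 154.9 m.

154.9 m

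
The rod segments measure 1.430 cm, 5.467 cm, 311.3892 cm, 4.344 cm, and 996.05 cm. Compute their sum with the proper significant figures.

1.31868 × 10^3 cm

1.430 cm + 5.467 cm + 311.3892 cm + 4.344 cm + 996.05 cm = 1318.6802 cm.
Addition/subtraction keeps the fewest decimal places: 1.430 → 3 decimal places, 5.467 → 3 decimal places, 311.3892 → 4 decimal places, 4.344 → 3 decimal places, 996.05 → 2 decimal places; limit is 2.
Rounded to 2 decimal places: 1.31868 × 10^3 cm.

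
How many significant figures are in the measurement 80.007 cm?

5

80.007: zeros between nonzero digits are significant.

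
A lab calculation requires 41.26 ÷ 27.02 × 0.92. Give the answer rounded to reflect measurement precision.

1.4

41.26 ÷ 27.02 × 0.92 = 1.40485566247…
Multiplication/division keeps the fewest significant figures: 41.26 → 4 s.f., 27.02 → 4 s.f., 0.92 → 2 s.f.; limit is 2.
Rounded to 2 significant figures: 1.4.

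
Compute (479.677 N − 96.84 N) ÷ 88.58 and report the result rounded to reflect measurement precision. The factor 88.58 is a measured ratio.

4.322 N

479.677 N − 96.84 N = 382.837 N; the difference is limited to 2 decimal places (5 s.f.).
Carrying full precision, 382.837 ÷ 88.58 = 4.32193497403… N; 88.58 has 4 s.f., so the result keeps min(5, 4) = 4 s.f.
Rounded to 4 significant figures: 4.322 N.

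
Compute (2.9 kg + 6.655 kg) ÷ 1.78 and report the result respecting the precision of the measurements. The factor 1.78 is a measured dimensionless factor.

5.4 kg

2.9 kg + 6.655 kg = 9.555 kg; the sum is limited to 1 decimal place (2 s.f.).
Carrying full precision, 9.555 ÷ 1.78 = 5.36797752809… kg; 1.78 has 3 s.f., so the result keeps min(2, 3) = 2 s.f.
Rounded to 2 significant figures: 5.4 kg.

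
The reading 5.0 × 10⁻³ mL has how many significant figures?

2

5.0 × 10⁻³: in scientific notation every digit of the coefficient is significant.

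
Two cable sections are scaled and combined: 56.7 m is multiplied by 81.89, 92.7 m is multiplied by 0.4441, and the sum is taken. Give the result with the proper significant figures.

4.68 × 10³ m

56.7 × 81.89 = 4643.163 → 4.64 × 10³ m (3 s.f., last digit at the 10^1 place).
92.7 × 0.4441 = 41.16807 → 41.2 m (3 s.f., last digit at the 10^-1 place).
Sum: 4684.33107 m; keep the coarser place, 10^1.
Result: 4.68 × 10³ m.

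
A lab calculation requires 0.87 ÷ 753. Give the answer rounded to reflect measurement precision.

0.0012

0.87 ÷ 753 = 0.00115537848606…
Multiplication/division keeps the fewest significant figures: 0.87 → 2 s.f., 753 → 3 s.f.; limit is 2.
Rounded to 2 significant figures: 0.0012.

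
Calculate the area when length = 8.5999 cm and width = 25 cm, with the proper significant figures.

area = 8.5999 cm × 25 cm = 214.9975 cm².
8.5999 has 5 significant figures; 25 has 2.
Division/multiplication keeps the fewest: 2 significant figures.
Rounded: 2.1 × 10² cm².

2.1 × 10² cm²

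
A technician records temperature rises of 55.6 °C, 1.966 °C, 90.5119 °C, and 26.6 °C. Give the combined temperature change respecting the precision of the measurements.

174.7 °C

55.6 °C + 1.966 °C + 90.5119 °C + 26.6 °C = 174.6779 °C.
Addition/subtraction keeps the fewest decimal places: 55.6 → 1 decimal place, 1.966 → 3 decimal places, 90.5119 → 4 decimal places, 26.6 → 1 decimal place; limit is 1.
Rounded to 1 decimal place: 174.7 °C.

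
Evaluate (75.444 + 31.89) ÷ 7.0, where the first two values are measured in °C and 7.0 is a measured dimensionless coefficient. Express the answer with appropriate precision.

75.444 °C + 31.89 °C = 107.334 °C; the sum is limited to 2 decimal places (5 s.f.).
Carrying full precision, 107.334 ÷ 7.0 = 15.3334285714… °C; 7.0 has 2 s.f., so the result keeps min(5, 2) = 2 s.f.
Rounded to 2 significant figures: 15 °C.

15 °C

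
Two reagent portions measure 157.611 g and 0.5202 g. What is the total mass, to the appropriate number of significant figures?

158.131 g

157.611 g + 0.5202 g = 158.1312 g.
Addition/subtraction keeps the fewest decimal places: 157.611 → 3 decimal places, 0.5202 → 4 decimal places; limit is 3.
Rounded to 3 decimal places: 158.131 g.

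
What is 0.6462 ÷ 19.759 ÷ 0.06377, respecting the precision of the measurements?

0.5128

0.6462 ÷ 19.759 ÷ 0.06377 = 0.51284435024…
Multiplication/division keeps the fewest significant figures: 0.6462 → 4 s.f., 19.759 → 5 s.f., 0.06377 → 4 s.f.; limit is 4.
Rounded to 4 significant figures: 0.5128.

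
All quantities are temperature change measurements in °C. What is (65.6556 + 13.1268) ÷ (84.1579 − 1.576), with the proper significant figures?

0.95399

65.6556 + 13.1268 = 78.7824, limited to 4 d.p. → 6 s.f.; 84.1579 − 1.576 = 82.5819, limited to 3 d.p. → 5 s.f.
Carrying full precision, 78.7824 ÷ 82.5819 = 0.953991128807…; keep min(6, 5) = 5 s.f.
Rounded to 5 significant figures: 0.95399.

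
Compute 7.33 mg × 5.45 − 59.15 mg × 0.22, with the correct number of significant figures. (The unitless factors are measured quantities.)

27 mg

7.33 × 5.45 = 39.9485 → 39.9 mg (3 s.f., last digit at the 10^-1 place).
59.15 × 0.22 = 13.013 → 13 mg (2 s.f., last digit at the 10^0 place).
Difference: 26.9355 mg; keep the coarser place, 10^0.
Result: 27 mg.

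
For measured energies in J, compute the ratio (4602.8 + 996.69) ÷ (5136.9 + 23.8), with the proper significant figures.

4602.8 + 996.69 = 5599.49, limited to 1 d.p. → 5 s.f.; 5136.9 + 23.8 = 5160.7, limited to 1 d.p. → 5 s.f.
Carrying full precision, 5599.49 ÷ 5160.7 = 1.08502528727…; keep min(5, 5) = 5 s.f.
Rounded to 5 significant figures: 1.0850.

1.0850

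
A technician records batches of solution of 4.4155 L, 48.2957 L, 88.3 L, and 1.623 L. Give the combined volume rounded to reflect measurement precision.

4.4155 L + 48.2957 L + 88.3 L + 1.623 L = 142.6342 L.
Addition/subtraction keeps the fewest decimal places: 4.4155 → 4 decimal places, 48.2957 → 4 decimal places, 88.3 → 1 decimal place, 1.623 → 3 decimal places; limit is 1.
Rounded to 1 decimal place: 142.6 L.

142.6 L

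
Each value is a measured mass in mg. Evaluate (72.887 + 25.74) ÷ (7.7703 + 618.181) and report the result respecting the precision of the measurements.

72.887 + 25.74 = 98.627, limited to 2 d.p. → 4 s.f.; 7.7703 + 618.181 = 625.9513, limited to 3 d.p. → 6 s.f.
Carrying full precision, 98.627 ÷ 625.9513 = 0.157563375937…; keep min(4, 6) = 4 s.f.
Rounded to 4 significant figures: 1.576 × 10⁻¹.

1.576 × 10⁻¹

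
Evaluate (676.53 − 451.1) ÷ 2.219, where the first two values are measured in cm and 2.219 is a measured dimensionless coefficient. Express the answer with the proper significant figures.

101.6 cm

676.53 cm − 451.1 cm = 225.43 cm; the difference is limited to 1 decimal place (4 s.f.).
Carrying full precision, 225.43 ÷ 2.219 = 101.59080667… cm; 2.219 has 4 s.f., so the result keeps min(4, 4) = 4 s.f.
Rounded to 4 significant figures: 101.6 cm.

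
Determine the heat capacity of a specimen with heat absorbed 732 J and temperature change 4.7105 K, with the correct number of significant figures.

heat capacity = 732 J ÷ 4.7105 K = 155.397516187… J/K.
732 has 3 significant figures; 4.7105 has 5.
Division/multiplication keeps the fewest: 3 significant figures.
Rounded: 155 J/K.

155 J/K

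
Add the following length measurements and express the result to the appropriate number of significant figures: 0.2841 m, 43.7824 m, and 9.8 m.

53.9 m

0.2841 m + 43.7824 m + 9.8 m = 53.8665 m.
Addition/subtraction keeps the fewest decimal places: 0.2841 → 4 decimal places, 43.7824 → 4 decimal places, 9.8 → 1 decimal place; limit is 1.
Rounded to 1 decimal place: 53.9 m.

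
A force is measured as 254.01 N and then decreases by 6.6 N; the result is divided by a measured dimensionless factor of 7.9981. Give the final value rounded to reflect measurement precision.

254.01 N − 6.6 N = 247.41 N; the difference is limited to 1 decimal place (4 s.f.).
Carrying full precision, 247.41 ÷ 7.9981 = 30.9335967292… N; 7.9981 has 5 s.f., so the result keeps min(4, 5) = 4 s.f.
Rounded to 4 significant figures: 30.93 N.

30.93 N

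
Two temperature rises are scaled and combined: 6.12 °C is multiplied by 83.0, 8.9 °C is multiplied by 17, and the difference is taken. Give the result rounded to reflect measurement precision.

6.12 × 83.0 = 507.96 → 508 °C (3 s.f., last digit at the 10^0 place).
8.9 × 17 = 151.3 → 1.5 × 10^2 °C (2 s.f., last digit at the 10^1 place).
Difference: 356.66 °C; keep the coarser place, 10^1.
Result: 3.6 × 10^2 °C.

3.6 × 10^2 °C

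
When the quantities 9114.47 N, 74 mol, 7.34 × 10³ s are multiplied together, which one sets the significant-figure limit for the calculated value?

74 mol

9114.47 N → 6 s.f.; 74 mol → 2 s.f.; 7.34 × 10³ s → 3 s.f.
The fewest is 2 significant figures, from 74 mol.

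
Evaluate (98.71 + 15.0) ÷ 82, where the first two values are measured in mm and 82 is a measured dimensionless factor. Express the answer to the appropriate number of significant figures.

98.71 mm + 15.0 mm = 113.71 mm; the sum is limited to 1 decimal place (4 s.f.).
Carrying full precision, 113.71 ÷ 82 = 1.38670731707… mm; 82 has 2 s.f., so the result keeps min(4, 2) = 2 s.f.
Rounded to 2 significant figures: 1.4 mm.

1.4 mm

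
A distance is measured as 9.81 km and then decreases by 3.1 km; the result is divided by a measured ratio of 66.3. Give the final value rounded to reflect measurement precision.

9.81 km − 3.1 km = 6.71 km; the difference is limited to 1 decimal place (2 s.f.).
Carrying full precision, 6.71 ÷ 66.3 = 0.101206636501… km; 66.3 has 3 s.f., so the result keeps min(2, 3) = 2 s.f.
Rounded to 2 significant figures: 1.0 × 10^-1 km.

1.0 × 10^-1 km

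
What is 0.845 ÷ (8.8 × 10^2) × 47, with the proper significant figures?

0.045

0.845 ÷ (8.8 × 10^2) × 47 = 0.0451306818182…
Multiplication/division keeps the fewest significant figures: 0.845 → 3 s.f., 8.8 × 10^2 → 2 s.f., 47 → 2 s.f.; limit is 2.
Rounded to 2 significant figures: 0.045.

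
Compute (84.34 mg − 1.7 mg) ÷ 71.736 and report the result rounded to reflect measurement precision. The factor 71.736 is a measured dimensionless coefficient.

1.15 mg

84.34 mg − 1.7 mg = 82.64 mg; the difference is limited to 1 decimal place (3 s.f.).
Carrying full precision, 82.64 ÷ 71.736 = 1.15200178432… mg; 71.736 has 5 s.f., so the result keeps min(3, 5) = 3 s.f.
Rounded to 3 significant figures: 1.15 mg.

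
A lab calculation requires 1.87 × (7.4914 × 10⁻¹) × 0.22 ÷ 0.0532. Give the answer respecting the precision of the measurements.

1.87 × (7.4914 × 10⁻¹) × 0.22 ÷ 0.0532 = 5.79316157895…
Multiplication/division keeps the fewest significant figures: 1.87 → 3 s.f., 7.4914 × 10⁻¹ → 5 s.f., 0.22 → 2 s.f., 0.0532 → 3 s.f.; limit is 2.
Rounded to 2 significant figures: 5.8.

5.8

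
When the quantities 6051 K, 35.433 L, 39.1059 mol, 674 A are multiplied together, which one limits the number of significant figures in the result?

674 A

6051 K → 4 s.f.; 35.433 L → 5 s.f.; 39.1059 mol → 6 s.f.; 674 A → 3 s.f.
The fewest is 3 significant figures, from 674 A.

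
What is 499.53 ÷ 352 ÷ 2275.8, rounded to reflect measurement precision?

6.24 × 10⁻⁴

499.53 ÷ 352 ÷ 2275.8 = 0.000623569434125…
Multiplication/division keeps the fewest significant figures: 499.53 → 5 s.f., 352 → 3 s.f., 2275.8 → 5 s.f.; limit is 3.
Rounded to 3 significant figures: 6.24 × 10⁻⁴.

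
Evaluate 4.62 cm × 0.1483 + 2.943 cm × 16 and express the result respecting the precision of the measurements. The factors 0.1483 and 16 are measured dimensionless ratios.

4.62 × 0.1483 = 0.685146 → 0.685 cm (3 s.f., last digit at the 10^-3 place).
2.943 × 16 = 47.088 → 47 cm (2 s.f., last digit at the 10^0 place).
Sum: 47.773146 cm; keep the coarser place, 10^0.
Result: 48 cm.

48 cm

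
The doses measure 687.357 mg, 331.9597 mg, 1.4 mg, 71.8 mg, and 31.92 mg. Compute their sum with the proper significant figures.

687.357 mg + 331.9597 mg + 1.4 mg + 71.8 mg + 31.92 mg = 1124.4367 mg.
Addition/subtraction keeps the fewest decimal places: 687.357 → 3 decimal places, 331.9597 → 4 decimal places, 1.4 → 1 decimal place, 71.8 → 1 decimal place, 31.92 → 2 decimal places; limit is 1.
Rounded to 1 decimal place: 1124.4 mg.

1124.4 mg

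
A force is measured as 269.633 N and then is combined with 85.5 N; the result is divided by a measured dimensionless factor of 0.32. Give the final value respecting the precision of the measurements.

269.633 N + 85.5 N = 355.133 N; the sum is limited to 1 decimal place (4 s.f.).
Carrying full precision, 355.133 ÷ 0.32 = 1109.790625 N; 0.32 has 2 s.f., so the result keeps min(4, 2) = 2 s.f.
Rounded to 2 significant figures: 1.1 × 10^3 N.

1.1 × 10^3 N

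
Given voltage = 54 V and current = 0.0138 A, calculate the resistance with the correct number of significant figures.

3.9 × 10^3 Ω

resistance = 54 V ÷ 0.0138 A = 3913.04347826… Ω.
54 has 2 significant figures; 0.0138 has 3.
Division/multiplication keeps the fewest: 2 significant figures.
Rounded: 3.9 × 10^3 Ω.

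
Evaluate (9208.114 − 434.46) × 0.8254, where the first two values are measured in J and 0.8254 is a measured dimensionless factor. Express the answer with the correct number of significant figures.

7242 J

9208.114 J − 434.46 J = 8773.654 J; the difference is limited to 2 decimal places (6 s.f.).
Carrying full precision, 8773.654 × 0.8254 = 7241.7740116 J; 0.8254 has 4 s.f., so the result keeps min(6, 4) = 4 s.f.
Rounded to 4 significant figures: 7242 J.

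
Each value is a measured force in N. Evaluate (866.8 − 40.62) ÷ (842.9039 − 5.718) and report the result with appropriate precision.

0.9869

866.8 − 40.62 = 826.18, limited to 1 d.p. → 4 s.f.; 842.9039 − 5.718 = 837.1859, limited to 3 d.p. → 6 s.f.
Carrying full precision, 826.18 ÷ 837.1859 = 0.986853696413…; keep min(4, 6) = 4 s.f.
Rounded to 4 significant figures: 0.9869.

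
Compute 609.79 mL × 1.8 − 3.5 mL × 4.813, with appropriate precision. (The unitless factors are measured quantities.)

1.1 × 10³ mL

609.79 × 1.8 = 1097.622 → 1.1 × 10³ mL (2 s.f., last digit at the 10^2 place).
3.5 × 4.813 = 16.8455 → 17 mL (2 s.f., last digit at the 10^0 place).
Difference: 1080.7765 mL; keep the coarser place, 10^2.
Result: 1.1 × 10³ mL.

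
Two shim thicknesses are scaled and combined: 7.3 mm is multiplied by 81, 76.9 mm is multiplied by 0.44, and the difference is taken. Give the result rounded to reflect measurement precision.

7.3 × 81 = 591.3 → 5.9 × 10² mm (2 s.f., last digit at the 10^1 place).
76.9 × 0.44 = 33.836 → 34 mm (2 s.f., last digit at the 10^0 place).
Difference: 557.464 mm; keep the coarser place, 10^1.
Result: 5.6 × 10² mm.

5.6 × 10² mm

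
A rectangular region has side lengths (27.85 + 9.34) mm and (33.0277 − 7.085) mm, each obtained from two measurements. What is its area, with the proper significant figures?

964.8 mm²

27.85 + 9.34 = 37.19, limited to 2 d.p. → 4 s.f.; 33.0277 − 7.085 = 25.9427, limited to 3 d.p. → 5 s.f.
Carrying full precision, 37.19 × 25.9427 = 964.809013; keep min(4, 5) = 4 s.f.
Rounded to 4 significant figures: 964.8 mm².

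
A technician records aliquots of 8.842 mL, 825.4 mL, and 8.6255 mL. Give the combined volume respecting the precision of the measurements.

842.9 mL

8.842 mL + 825.4 mL + 8.6255 mL = 842.8675 mL.
Addition/subtraction keeps the fewest decimal places: 8.842 → 3 decimal places, 825.4 → 1 decimal place, 8.6255 → 4 decimal places; limit is 1.
Rounded to 1 decimal place: 842.9 mL.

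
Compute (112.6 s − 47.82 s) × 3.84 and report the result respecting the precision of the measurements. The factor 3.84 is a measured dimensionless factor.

112.6 s − 47.82 s = 64.78 s; the difference is limited to 1 decimal place (3 s.f.).
Carrying full precision, 64.78 × 3.84 = 248.7552 s; 3.84 has 3 s.f., so the result keeps min(3, 3) = 3 s.f.
Rounded to 3 significant figures: 2.49 × 10² s.

2.49 × 10² s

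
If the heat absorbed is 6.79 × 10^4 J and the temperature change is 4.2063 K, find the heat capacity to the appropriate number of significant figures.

heat capacity = 6.79 × 10^4 J ÷ 4.2063 K = 16142.4529872… J/K.
6.79 × 10^4 has 3 significant figures; 4.2063 has 5.
Division/multiplication keeps the fewest: 3 significant figures.
Rounded: 1.61 × 10^4 J/K.

1.61 × 10^4 J/K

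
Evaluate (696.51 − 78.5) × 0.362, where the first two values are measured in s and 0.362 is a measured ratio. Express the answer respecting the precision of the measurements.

224 s

696.51 s − 78.5 s = 618.01 s; the difference is limited to 1 decimal place (4 s.f.).
Carrying full precision, 618.01 × 0.362 = 223.71962 s; 0.362 has 3 s.f., so the result keeps min(4, 3) = 3 s.f.
Rounded to 3 significant figures: 224 s.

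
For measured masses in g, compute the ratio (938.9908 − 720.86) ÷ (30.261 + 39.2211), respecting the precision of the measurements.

3.1394

938.9908 − 720.86 = 218.1308, limited to 2 d.p. → 5 s.f.; 30.261 + 39.2211 = 69.4821, limited to 3 d.p. → 5 s.f.
Carrying full precision, 218.1308 ÷ 69.4821 = 3.13938122193…; keep min(5, 5) = 5 s.f.
Rounded to 5 significant figures: 3.1394.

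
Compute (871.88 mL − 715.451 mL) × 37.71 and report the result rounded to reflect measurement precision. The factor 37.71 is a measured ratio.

5899 mL

871.88 mL − 715.451 mL = 156.429 mL; the difference is limited to 2 decimal places (5 s.f.).
Carrying full precision, 156.429 × 37.71 = 5898.93759 mL; 37.71 has 4 s.f., so the result keeps min(5, 4) = 4 s.f.
Rounded to 4 significant figures: 5899 mL.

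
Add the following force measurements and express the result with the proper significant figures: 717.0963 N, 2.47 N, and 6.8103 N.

717.0963 N + 2.47 N + 6.8103 N = 726.3766 N.
Addition/subtraction keeps the fewest decimal places: 717.0963 → 4 decimal places, 2.47 → 2 decimal places, 6.8103 → 4 decimal places; limit is 2.
Rounded to 2 decimal places: 726.38 N.

726.38 N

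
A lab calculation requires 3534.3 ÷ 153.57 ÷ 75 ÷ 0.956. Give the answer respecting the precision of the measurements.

3534.3 ÷ 153.57 ÷ 75 ÷ 0.956 = 0.320979924655…
Multiplication/division keeps the fewest significant figures: 3534.3 → 5 s.f., 153.57 → 5 s.f., 75 → 2 s.f., 0.956 → 3 s.f.; limit is 2.
Rounded to 2 significant figures: 0.32.

0.32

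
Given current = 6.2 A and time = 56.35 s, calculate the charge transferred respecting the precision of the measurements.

3.5 × 10² C

charge transferred = 6.2 A × 56.35 s = 349.37 C.
6.2 has 2 significant figures; 56.35 has 4.
Division/multiplication keeps the fewest: 2 significant figures.
Rounded: 3.5 × 10² C.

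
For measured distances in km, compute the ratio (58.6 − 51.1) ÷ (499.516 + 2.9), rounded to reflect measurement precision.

0.015

58.6 − 51.1 = 7.5, limited to 1 d.p. → 2 s.f.; 499.516 + 2.9 = 502.416, limited to 1 d.p. → 4 s.f.
Carrying full precision, 7.5 ÷ 502.416 = 0.0149278685392…; keep min(2, 4) = 2 s.f.
Rounded to 2 significant figures: 0.015.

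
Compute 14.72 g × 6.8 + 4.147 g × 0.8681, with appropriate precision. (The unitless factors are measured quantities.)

14.72 × 6.8 = 100.096 → 1.0 × 10² g (2 s.f., last digit at the 10^1 place).
4.147 × 0.8681 = 3.6000107 → 3.600 g (4 s.f., last digit at the 10^-3 place).
Sum: 103.6960107 g; keep the coarser place, 10^1.
Result: 1.0 × 10² g.

1.0 × 10² g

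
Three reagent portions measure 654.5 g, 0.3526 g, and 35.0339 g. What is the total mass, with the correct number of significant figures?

654.5 g + 0.3526 g + 35.0339 g = 689.8865 g.
Addition/subtraction keeps the fewest decimal places: 654.5 → 1 decimal place, 0.3526 → 4 decimal places, 35.0339 → 4 decimal places; limit is 1.
Rounded to 1 decimal place: 689.9 g.

689.9 g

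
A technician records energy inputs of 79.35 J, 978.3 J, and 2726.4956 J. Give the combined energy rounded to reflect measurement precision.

79.35 J + 978.3 J + 2726.4956 J = 3784.1456 J.
Addition/subtraction keeps the fewest decimal places: 79.35 → 2 decimal places, 978.3 → 1 decimal place, 2726.4956 → 4 decimal places; limit is 1.
Rounded to 1 decimal place: 3784.1 J.

3784.1 J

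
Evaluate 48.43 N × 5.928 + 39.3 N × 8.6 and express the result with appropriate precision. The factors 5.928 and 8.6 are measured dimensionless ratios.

6.3 × 10² N

48.43 × 5.928 = 287.09304 → 287.1 N (4 s.f., last digit at the 10^-1 place).
39.3 × 8.6 = 337.98 → 3.4 × 10² N (2 s.f., last digit at the 10^1 place).
Sum: 625.07304 N; keep the coarser place, 10^1.
Result: 6.3 × 10² N.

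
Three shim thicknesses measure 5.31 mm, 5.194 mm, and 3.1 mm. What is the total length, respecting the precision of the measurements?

13.6 mm

5.31 mm + 5.194 mm + 3.1 mm = 13.604 mm.
Addition/subtraction keeps the fewest decimal places: 5.31 → 2 decimal places, 5.194 → 3 decimal places, 3.1 → 1 decimal place; limit is 1.
Rounded to 1 decimal place: 13.6 mm.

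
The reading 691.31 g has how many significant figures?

5

691.31: every digit is nonzero and significant.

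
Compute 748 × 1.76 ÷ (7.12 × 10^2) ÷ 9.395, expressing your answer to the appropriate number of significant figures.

748 × 1.76 ÷ (7.12 × 10^2) ÷ 9.395 = 0.196805616184…
Multiplication/division keeps the fewest significant figures: 748 → 3 s.f., 1.76 → 3 s.f., 7.12 × 10^2 → 3 s.f., 9.395 → 4 s.f.; limit is 3.
Rounded to 3 significant figures: 0.197.

0.197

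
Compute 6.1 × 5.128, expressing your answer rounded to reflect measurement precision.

6.1 × 5.128 = 31.2808
Multiplication/division keeps the fewest significant figures: 6.1 → 2 s.f., 5.128 → 4 s.f.; limit is 2.
Rounded to 2 significant figures: 31.

31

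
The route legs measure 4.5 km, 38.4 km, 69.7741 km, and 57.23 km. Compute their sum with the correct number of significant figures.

4.5 km + 38.4 km + 69.7741 km + 57.23 km = 169.9041 km.
Addition/subtraction keeps the fewest decimal places: 4.5 → 1 decimal place, 38.4 → 1 decimal place, 69.7741 → 4 decimal places, 57.23 → 2 decimal places; limit is 1.
Rounded to 1 decimal place: 169.9 km.

169.9 km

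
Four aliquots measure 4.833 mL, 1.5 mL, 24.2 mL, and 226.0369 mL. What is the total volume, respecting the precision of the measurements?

4.833 mL + 1.5 mL + 24.2 mL + 226.0369 mL = 256.5699 mL.
Addition/subtraction keeps the fewest decimal places: 4.833 → 3 decimal places, 1.5 → 1 decimal place, 24.2 → 1 decimal place, 226.0369 → 4 decimal places; limit is 1.
Rounded to 1 decimal place: 256.6 mL.

256.6 mL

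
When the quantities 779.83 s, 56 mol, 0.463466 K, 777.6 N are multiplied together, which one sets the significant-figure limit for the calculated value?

56 mol

779.83 s → 5 s.f.; 56 mol → 2 s.f.; 0.463466 K → 6 s.f.; 777.6 N → 4 s.f.
The fewest is 2 significant figures, from 56 mol.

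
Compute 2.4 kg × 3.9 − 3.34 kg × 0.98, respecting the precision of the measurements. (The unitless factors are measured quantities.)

2.4 × 3.9 = 9.36 → 9.4 kg (2 s.f., last digit at the 10^-1 place).
3.34 × 0.98 = 3.2732 → 3.3 kg (2 s.f., last digit at the 10^-1 place).
Difference: 6.0868 kg; keep the coarser place, 10^-1.
Result: 6.1 kg.

6.1 kg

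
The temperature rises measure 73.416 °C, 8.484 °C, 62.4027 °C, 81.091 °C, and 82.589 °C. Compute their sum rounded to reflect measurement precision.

73.416 °C + 8.484 °C + 62.4027 °C + 81.091 °C + 82.589 °C = 307.9827 °C.
Addition/subtraction keeps the fewest decimal places: 73.416 → 3 decimal places, 8.484 → 3 decimal places, 62.4027 → 4 decimal places, 81.091 → 3 decimal places, 82.589 → 3 decimal places; limit is 3.
Rounded to 3 decimal places: 307.983 °C.

307.983 °C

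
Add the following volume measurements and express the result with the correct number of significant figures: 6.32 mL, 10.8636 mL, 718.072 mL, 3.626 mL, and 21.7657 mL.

760.65 mL

6.32 mL + 10.8636 mL + 718.072 mL + 3.626 mL + 21.7657 mL = 760.6473 mL.
Addition/subtraction keeps the fewest decimal places: 6.32 → 2 decimal places, 10.8636 → 4 decimal places, 718.072 → 3 decimal places, 3.626 → 3 decimal places, 21.7657 → 4 decimal places; limit is 2.
Rounded to 2 decimal places: 760.65 mL.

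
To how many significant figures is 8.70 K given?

8.70: trailing zeros after a decimal point are significant.

3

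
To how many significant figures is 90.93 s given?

4

90.93: zeros between nonzero digits are significant.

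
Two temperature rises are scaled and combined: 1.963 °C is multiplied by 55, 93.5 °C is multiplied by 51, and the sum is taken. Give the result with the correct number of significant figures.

1.963 × 55 = 107.965 → 1.1 × 10^2 °C (2 s.f., last digit at the 10^1 place).
93.5 × 51 = 4768.5 → 4.8 × 10^3 °C (2 s.f., last digit at the 10^2 place).
Sum: 4876.465 °C; keep the coarser place, 10^2.
Result: 4.9 × 10^3 °C.

4.9 × 10^3 °C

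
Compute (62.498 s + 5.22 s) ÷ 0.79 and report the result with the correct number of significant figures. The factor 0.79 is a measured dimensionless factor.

86 s

62.498 s + 5.22 s = 67.718 s; the sum is limited to 2 decimal places (4 s.f.).
Carrying full precision, 67.718 ÷ 0.79 = 85.7189873418… s; 0.79 has 2 s.f., so the result keeps min(4, 2) = 2 s.f.
Rounded to 2 significant figures: 86 s.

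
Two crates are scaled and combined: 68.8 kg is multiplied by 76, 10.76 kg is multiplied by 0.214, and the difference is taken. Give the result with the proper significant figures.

68.8 × 76 = 5228.8 → 5.2 × 10^3 kg (2 s.f., last digit at the 10^2 place).
10.76 × 0.214 = 2.30264 → 2.30 kg (3 s.f., last digit at the 10^-2 place).
Difference: 5226.49736 kg; keep the coarser place, 10^2.
Result: 5.2 × 10^3 kg.

5.2 × 10^3 kg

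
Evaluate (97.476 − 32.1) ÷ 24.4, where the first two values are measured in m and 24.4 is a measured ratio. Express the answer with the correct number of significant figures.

2.68 m

97.476 m − 32.1 m = 65.376 m; the difference is limited to 1 decimal place (3 s.f.).
Carrying full precision, 65.376 ÷ 24.4 = 2.6793442623… m; 24.4 has 3 s.f., so the result keeps min(3, 3) = 3 s.f.
Rounded to 3 significant figures: 2.68 m.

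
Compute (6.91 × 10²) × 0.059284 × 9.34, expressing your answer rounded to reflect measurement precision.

(6.91 × 10²) × 0.059284 × 9.34 = 382.61537896
Multiplication/division keeps the fewest significant figures: 6.91 × 10² → 3 s.f., 0.059284 → 5 s.f., 9.34 → 3 s.f.; limit is 3.
Rounded to 3 significant figures: 383.

383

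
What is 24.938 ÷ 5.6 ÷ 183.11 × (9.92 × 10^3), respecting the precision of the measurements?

2.4 × 10^2

24.938 ÷ 5.6 ÷ 183.11 × (9.92 × 10^3) = 241.253266967…
Multiplication/division keeps the fewest significant figures: 24.938 → 5 s.f., 5.6 → 2 s.f., 183.11 → 5 s.f., 9.92 × 10^3 → 3 s.f.; limit is 2.
Rounded to 2 significant figures: 2.4 × 10^2.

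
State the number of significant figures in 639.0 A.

639.0: trailing zeros after a decimal point are significant.

4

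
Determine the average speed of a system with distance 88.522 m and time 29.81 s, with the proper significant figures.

2.970 m/s

average speed = 88.522 m ÷ 29.81 s = 2.96954042268… m/s.
88.522 has 5 significant figures; 29.81 has 4.
Division/multiplication keeps the fewest: 4 significant figures.
Rounded: 2.970 m/s.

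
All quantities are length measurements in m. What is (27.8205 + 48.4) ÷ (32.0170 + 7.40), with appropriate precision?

1.93

27.8205 + 48.4 = 76.2205, limited to 1 d.p. → 3 s.f.; 32.0170 + 7.40 = 39.4170, limited to 2 d.p. → 4 s.f.
Carrying full precision, 76.2205 ÷ 39.4170 = 1.93369612096…; keep min(3, 4) = 3 s.f.
Rounded to 3 significant figures: 1.93.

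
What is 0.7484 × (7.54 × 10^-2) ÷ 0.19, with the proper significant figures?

0.7484 × (7.54 × 10^-2) ÷ 0.19 = 0.296996631579…
Multiplication/division keeps the fewest significant figures: 0.7484 → 4 s.f., 7.54 × 10^-2 → 3 s.f., 0.19 → 2 s.f.; limit is 2.
Rounded to 2 significant figures: 0.30.

0.30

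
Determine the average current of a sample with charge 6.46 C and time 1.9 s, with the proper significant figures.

3.4 A

average current = 6.46 C ÷ 1.9 s = 3.4 A.
6.46 has 3 significant figures; 1.9 has 2.
Division/multiplication keeps the fewest: 2 significant figures.
Rounded: 3.4 A.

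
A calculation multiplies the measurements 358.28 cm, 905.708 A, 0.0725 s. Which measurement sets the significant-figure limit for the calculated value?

0.0725 s

358.28 cm → 5 s.f.; 905.708 A → 6 s.f.; 0.0725 s → 3 s.f.
The fewest is 3 significant figures, from 0.0725 s.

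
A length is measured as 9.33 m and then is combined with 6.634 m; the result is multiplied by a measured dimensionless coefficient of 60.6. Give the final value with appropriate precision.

967 m

9.33 m + 6.634 m = 15.964 m; the sum is limited to 2 decimal places (4 s.f.).
Carrying full precision, 15.964 × 60.6 = 967.4184 m; 60.6 has 3 s.f., so the result keeps min(4, 3) = 3 s.f.
Rounded to 3 significant figures: 967 m.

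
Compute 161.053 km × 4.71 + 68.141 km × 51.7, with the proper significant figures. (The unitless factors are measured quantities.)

161.053 × 4.71 = 758.55963 → 759 km (3 s.f., last digit at the 10^0 place).
68.141 × 51.7 = 3522.8897 → 3.52 × 10³ km (3 s.f., last digit at the 10^1 place).
Sum: 4281.44933 km; keep the coarser place, 10^1.
Result: 4.28 × 10³ km.

4.28 × 10³ km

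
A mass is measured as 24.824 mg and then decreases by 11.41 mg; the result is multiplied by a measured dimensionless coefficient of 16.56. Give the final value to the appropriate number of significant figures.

24.824 mg − 11.41 mg = 13.414 mg; the difference is limited to 2 decimal places (4 s.f.).
Carrying full precision, 13.414 × 16.56 = 222.13584 mg; 16.56 has 4 s.f., so the result keeps min(4, 4) = 4 s.f.
Rounded to 4 significant figures: 222.1 mg.

222.1 mg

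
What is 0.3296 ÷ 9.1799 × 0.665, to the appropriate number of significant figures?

0.3296 ÷ 9.1799 × 0.665 = 0.023876512816…
Multiplication/division keeps the fewest significant figures: 0.3296 → 4 s.f., 9.1799 → 5 s.f., 0.665 → 3 s.f.; limit is 3.
Rounded to 3 significant figures: 2.39 × 10⁻².

2.39 × 10⁻²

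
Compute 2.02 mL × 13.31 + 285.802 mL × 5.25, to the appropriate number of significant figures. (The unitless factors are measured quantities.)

1.53 × 10^3 mL

2.02 × 13.31 = 26.8862 → 26.9 mL (3 s.f., last digit at the 10^-1 place).
285.802 × 5.25 = 1500.4605 → 1.50 × 10^3 mL (3 s.f., last digit at the 10^1 place).
Sum: 1527.3467 mL; keep the coarser place, 10^1.
Result: 1.53 × 10^3 mL.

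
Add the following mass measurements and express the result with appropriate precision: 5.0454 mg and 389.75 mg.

5.0454 mg + 389.75 mg = 394.7954 mg.
Addition/subtraction keeps the fewest decimal places: 5.0454 → 4 decimal places, 389.75 → 2 decimal places; limit is 2.
Rounded to 2 decimal places: 394.80 mg.

394.80 mg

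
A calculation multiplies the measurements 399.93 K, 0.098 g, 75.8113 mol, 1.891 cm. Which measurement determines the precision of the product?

0.098 g

399.93 K → 5 s.f.; 0.098 g → 2 s.f.; 75.8113 mol → 6 s.f.; 1.891 cm → 4 s.f.
The fewest is 2 significant figures, from 0.098 g.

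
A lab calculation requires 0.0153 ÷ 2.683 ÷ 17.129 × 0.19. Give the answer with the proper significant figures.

6.3 × 10^-5

0.0153 ÷ 2.683 ÷ 17.129 × 0.19 = 0.0000632546343703…
Multiplication/division keeps the fewest significant figures: 0.0153 → 3 s.f., 2.683 → 4 s.f., 17.129 → 5 s.f., 0.19 → 2 s.f.; limit is 2.
Rounded to 2 significant figures: 6.3 × 10^-5.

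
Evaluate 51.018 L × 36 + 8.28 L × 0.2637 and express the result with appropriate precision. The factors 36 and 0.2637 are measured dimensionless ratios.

1.8 × 10^3 L

51.018 × 36 = 1836.648 → 1.8 × 10^3 L (2 s.f., last digit at the 10^2 place).
8.28 × 0.2637 = 2.183436 → 2.18 L (3 s.f., last digit at the 10^-2 place).
Sum: 1838.831436 L; keep the coarser place, 10^2.
Result: 1.8 × 10^3 L.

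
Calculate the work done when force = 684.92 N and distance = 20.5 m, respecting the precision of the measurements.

work done = 684.92 N × 20.5 m = 14040.86 J.
684.92 has 5 significant figures; 20.5 has 3.
Division/multiplication keeps the fewest: 3 significant figures.
Rounded: 1.40 × 10⁴ J.

1.40 × 10⁴ J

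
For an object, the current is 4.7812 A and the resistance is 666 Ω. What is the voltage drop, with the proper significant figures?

voltage drop = 4.7812 A × 666 Ω = 3184.2792 V.
4.7812 has 5 significant figures; 666 has 3.
Division/multiplication keeps the fewest: 3 significant figures.
Rounded: 3.18 × 10^3 V.

3.18 × 10^3 V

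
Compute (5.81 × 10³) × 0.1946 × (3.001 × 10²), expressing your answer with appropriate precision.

3.39 × 10⁵

(5.81 × 10³) × 0.1946 × (3.001 × 10²) = 339300.8626
Multiplication/division keeps the fewest significant figures: 5.81 × 10³ → 3 s.f., 0.1946 → 4 s.f., 3.001 × 10² → 4 s.f.; limit is 3.
Rounded to 3 significant figures: 3.39 × 10⁵.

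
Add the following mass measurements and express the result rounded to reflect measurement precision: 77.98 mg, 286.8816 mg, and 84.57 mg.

77.98 mg + 286.8816 mg + 84.57 mg = 449.4316 mg.
Addition/subtraction keeps the fewest decimal places: 77.98 → 2 decimal places, 286.8816 → 4 decimal places, 84.57 → 2 decimal places; limit is 2.
Rounded to 2 decimal places: 449.43 mg.

449.43 mg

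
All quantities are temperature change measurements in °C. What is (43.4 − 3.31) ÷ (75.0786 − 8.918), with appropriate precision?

0.606

43.4 − 3.31 = 40.09, limited to 1 d.p. → 3 s.f.; 75.0786 − 8.918 = 66.1606, limited to 3 d.p. → 5 s.f.
Carrying full precision, 40.09 ÷ 66.1606 = 0.605949764664…; keep min(3, 5) = 3 s.f.
Rounded to 3 significant figures: 0.606.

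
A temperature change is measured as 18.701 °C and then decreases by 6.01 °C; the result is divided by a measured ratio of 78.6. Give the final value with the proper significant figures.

18.701 °C − 6.01 °C = 12.691 °C; the difference is limited to 2 decimal places (4 s.f.).
Carrying full precision, 12.691 ÷ 78.6 = 0.161463104326… °C; 78.6 has 3 s.f., so the result keeps min(4, 3) = 3 s.f.
Rounded to 3 significant figures: 0.161 °C.

0.161 °C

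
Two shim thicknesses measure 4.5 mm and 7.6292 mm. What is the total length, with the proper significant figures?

12.1 mm

4.5 mm + 7.6292 mm = 12.1292 mm.
Addition/subtraction keeps the fewest decimal places: 4.5 → 1 decimal place, 7.6292 → 4 decimal places; limit is 1.
Rounded to 1 decimal place: 12.1 mm.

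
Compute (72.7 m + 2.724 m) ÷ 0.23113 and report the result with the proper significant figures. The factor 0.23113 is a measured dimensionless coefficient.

72.7 m + 2.724 m = 75.424 m; the sum is limited to 1 decimal place (3 s.f.).
Carrying full precision, 75.424 ÷ 0.23113 = 326.327175183… m; 0.23113 has 5 s.f., so the result keeps min(3, 5) = 3 s.f.
Rounded to 3 significant figures: 326 m.

326 m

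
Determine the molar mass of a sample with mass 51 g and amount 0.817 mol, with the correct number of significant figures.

molar mass = 51 g ÷ 0.817 mol = 62.423500612… g/mol.
51 has 2 significant figures; 0.817 has 3.
Division/multiplication keeps the fewest: 2 significant figures.
Rounded: 62 g/mol.

62 g/mol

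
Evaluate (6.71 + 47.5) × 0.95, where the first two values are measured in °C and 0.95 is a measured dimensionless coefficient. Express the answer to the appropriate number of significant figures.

6.71 °C + 47.5 °C = 54.21 °C; the sum is limited to 1 decimal place (3 s.f.).
Carrying full precision, 54.21 × 0.95 = 51.4995 °C; 0.95 has 2 s.f., so the result keeps min(3, 2) = 2 s.f.
Rounded to 2 significant figures: 51 °C.

51 °C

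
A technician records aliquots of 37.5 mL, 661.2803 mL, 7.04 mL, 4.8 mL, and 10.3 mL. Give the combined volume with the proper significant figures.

720.9 mL

37.5 mL + 661.2803 mL + 7.04 mL + 4.8 mL + 10.3 mL = 720.9203 mL.
Addition/subtraction keeps the fewest decimal places: 37.5 → 1 decimal place, 661.2803 → 4 decimal places, 7.04 → 2 decimal places, 4.8 → 1 decimal place, 10.3 → 1 decimal place; limit is 1.
Rounded to 1 decimal place: 720.9 mL.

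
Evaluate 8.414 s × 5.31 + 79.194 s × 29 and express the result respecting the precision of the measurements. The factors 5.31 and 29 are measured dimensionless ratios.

2.3 × 10³ s

8.414 × 5.31 = 44.67834 → 44.7 s (3 s.f., last digit at the 10^-1 place).
79.194 × 29 = 2296.626 → 2.3 × 10³ s (2 s.f., last digit at the 10^2 place).
Sum: 2341.30434 s; keep the coarser place, 10^2.
Result: 2.3 × 10³ s.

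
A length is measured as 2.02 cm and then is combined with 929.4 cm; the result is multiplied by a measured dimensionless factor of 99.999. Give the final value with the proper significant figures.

2.02 cm + 929.4 cm = 931.42 cm; the sum is limited to 1 decimal place (4 s.f.).
Carrying full precision, 931.42 × 99.999 = 93141.06858 cm; 99.999 has 5 s.f., so the result keeps min(4, 5) = 4 s.f.
Rounded to 4 significant figures: 9.314 × 10^4 cm.

9.314 × 10^4 cm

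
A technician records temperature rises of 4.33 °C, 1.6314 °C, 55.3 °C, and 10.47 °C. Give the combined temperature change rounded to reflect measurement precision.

4.33 °C + 1.6314 °C + 55.3 °C + 10.47 °C = 71.7314 °C.
Addition/subtraction keeps the fewest decimal places: 4.33 → 2 decimal places, 1.6314 → 4 decimal places, 55.3 → 1 decimal place, 10.47 → 2 decimal places; limit is 1.
Rounded to 1 decimal place: 71.7 °C.

71.7 °C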